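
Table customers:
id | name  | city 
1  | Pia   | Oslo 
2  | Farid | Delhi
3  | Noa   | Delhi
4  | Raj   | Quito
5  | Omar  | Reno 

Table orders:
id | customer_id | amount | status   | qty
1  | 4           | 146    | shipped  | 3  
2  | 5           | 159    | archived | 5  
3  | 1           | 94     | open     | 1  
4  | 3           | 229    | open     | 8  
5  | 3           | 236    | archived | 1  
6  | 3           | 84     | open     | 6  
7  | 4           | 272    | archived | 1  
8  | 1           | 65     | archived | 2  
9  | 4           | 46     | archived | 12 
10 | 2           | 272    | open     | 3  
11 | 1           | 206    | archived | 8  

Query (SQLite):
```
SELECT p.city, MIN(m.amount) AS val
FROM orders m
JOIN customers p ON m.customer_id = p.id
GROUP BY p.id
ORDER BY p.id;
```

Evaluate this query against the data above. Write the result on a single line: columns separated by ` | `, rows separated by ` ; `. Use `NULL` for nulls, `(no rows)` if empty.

Oslo | 65 ; Delhi | 272 ; Delhi | 84 ; Quito | 46 ; Reno | 159

Join each orders row to its customers via customer_id.
Group joined rows by customers.id; compute MIN(m.amount) per group.
  1: ids {3, 8, 11} → MIN(m.amount)=65
  2: ids {10} → MIN(m.amount)=272
  3: ids {4, 5, 6} → MIN(m.amount)=84
  4: ids {1, 7, 9} → MIN(m.amount)=46
  5: ids {2} → MIN(m.amount)=159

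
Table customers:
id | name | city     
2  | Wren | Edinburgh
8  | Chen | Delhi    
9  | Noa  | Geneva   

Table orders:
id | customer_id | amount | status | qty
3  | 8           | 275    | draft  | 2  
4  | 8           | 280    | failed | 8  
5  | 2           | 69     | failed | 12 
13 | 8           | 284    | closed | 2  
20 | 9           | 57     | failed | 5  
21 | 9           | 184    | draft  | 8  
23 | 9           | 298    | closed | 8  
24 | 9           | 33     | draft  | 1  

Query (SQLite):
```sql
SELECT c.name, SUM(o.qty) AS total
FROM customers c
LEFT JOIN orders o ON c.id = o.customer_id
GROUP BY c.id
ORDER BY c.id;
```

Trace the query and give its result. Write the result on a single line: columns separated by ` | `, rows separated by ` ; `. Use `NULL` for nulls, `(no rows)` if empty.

LEFT JOIN keeps every customers row; unmatched ones get NULL for orders columns.
Group by customers.id and compute SUM(o.qty). SUM over an all-NULL group is NULL.
  2: ids {5} → SUM(o.qty)=12
  8: ids {3, 4, 13} → SUM(o.qty)=12
  9: ids {20, 21, 23, 24} → SUM(o.qty)=22

Wren | 12 ; Chen | 12 ; Noa | 22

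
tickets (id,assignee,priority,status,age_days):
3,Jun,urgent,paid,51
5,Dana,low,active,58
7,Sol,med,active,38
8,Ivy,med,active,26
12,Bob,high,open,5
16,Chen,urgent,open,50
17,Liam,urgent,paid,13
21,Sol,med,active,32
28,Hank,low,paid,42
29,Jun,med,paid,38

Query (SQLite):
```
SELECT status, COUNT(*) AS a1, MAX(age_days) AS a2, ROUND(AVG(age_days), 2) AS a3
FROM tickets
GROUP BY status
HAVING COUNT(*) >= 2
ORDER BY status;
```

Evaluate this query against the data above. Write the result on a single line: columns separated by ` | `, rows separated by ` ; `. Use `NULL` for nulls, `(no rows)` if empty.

active | 4 | 58 | 38.5 ; open | 2 | 50 | 27.5 ; paid | 4 | 51 | 36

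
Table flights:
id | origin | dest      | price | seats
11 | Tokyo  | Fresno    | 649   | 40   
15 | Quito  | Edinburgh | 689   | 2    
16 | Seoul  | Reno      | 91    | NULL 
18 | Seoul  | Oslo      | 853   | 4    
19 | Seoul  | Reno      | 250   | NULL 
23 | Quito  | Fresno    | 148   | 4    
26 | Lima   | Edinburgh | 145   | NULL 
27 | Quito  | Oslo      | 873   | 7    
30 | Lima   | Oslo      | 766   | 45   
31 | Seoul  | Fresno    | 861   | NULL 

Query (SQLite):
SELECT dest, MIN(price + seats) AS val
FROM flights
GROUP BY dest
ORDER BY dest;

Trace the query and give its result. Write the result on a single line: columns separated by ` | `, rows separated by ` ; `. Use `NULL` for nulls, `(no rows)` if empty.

Edinburgh | 691 ; Fresno | 152 ; Oslo | 811 ; Reno | NULL

For each row compute price + seats.
Group by dest; take MIN of the expression per group.
  Edinburgh: ids {15, 26} → MIN(price + seats)=691
  Fresno: ids {11, 23, 31} → MIN(price + seats)=152
  Oslo: ids {18, 27, 30} → MIN(price + seats)=811
  Reno: ids {16, 19} → MIN(price + seats)=NULL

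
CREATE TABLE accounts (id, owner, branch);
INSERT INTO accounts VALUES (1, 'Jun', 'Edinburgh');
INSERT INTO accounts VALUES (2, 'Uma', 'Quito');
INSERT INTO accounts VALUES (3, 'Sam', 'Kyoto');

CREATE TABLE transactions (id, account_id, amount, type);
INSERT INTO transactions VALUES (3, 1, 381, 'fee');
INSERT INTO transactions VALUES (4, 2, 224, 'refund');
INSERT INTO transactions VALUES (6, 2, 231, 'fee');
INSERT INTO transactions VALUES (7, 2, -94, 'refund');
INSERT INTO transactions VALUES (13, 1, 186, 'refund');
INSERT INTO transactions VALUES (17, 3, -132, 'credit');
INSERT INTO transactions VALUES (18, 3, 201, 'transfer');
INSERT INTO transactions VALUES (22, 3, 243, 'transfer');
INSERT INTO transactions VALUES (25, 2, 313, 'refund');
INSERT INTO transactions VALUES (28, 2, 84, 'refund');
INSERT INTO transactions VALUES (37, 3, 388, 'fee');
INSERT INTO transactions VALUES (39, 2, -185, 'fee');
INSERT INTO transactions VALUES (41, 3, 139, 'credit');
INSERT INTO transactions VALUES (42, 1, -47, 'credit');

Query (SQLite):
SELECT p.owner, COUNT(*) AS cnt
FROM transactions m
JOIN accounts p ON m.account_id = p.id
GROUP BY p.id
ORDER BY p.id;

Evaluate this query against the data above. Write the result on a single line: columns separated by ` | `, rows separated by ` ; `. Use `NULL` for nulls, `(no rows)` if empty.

Jun | 3 ; Uma | 6 ; Sam | 5

Join each transactions row to its accounts via account_id.
Group joined rows by accounts.id; compute COUNT(*) per group.
  1: ids {3, 13, 42} → COUNT(*)=3
  2: ids {4, 6, 7, 25, 28, 39} → COUNT(*)=6
  3: ids {17, 18, 22, 37, 41} → COUNT(*)=5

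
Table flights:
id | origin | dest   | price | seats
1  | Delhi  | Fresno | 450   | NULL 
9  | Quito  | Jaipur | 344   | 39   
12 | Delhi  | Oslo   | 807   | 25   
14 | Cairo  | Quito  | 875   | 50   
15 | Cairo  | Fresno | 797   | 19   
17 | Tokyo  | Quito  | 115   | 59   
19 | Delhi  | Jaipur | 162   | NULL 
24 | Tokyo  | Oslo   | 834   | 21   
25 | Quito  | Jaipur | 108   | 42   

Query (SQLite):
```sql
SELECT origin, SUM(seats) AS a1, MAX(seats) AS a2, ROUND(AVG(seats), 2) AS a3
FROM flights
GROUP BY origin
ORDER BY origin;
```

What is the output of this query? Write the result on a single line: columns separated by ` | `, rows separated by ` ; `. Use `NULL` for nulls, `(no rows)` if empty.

Group flights by origin.
Per group compute: SUM(seats), MAX(seats), ROUND(AVG(seats), 2).
  Cairo: ids {14, 15} → SUM(seats)=69, MAX(seats)=50, ROUND(AVG(seats), 2)=34.5
  Delhi: ids {1, 12, 19} → SUM(seats)=25, MAX(seats)=25, ROUND(AVG(seats), 2)=25
  Quito: ids {9, 25} → SUM(seats)=81, MAX(seats)=42, ROUND(AVG(seats), 2)=40.5
  Tokyo: ids {17, 24} → SUM(seats)=80, MAX(seats)=59, ROUND(AVG(seats), 2)=40

Cairo | 69 | 50 | 34.5 ; Delhi | 25 | 25 | 25 ; Quito | 81 | 42 | 40.5 ; Tokyo | 80 | 59 | 40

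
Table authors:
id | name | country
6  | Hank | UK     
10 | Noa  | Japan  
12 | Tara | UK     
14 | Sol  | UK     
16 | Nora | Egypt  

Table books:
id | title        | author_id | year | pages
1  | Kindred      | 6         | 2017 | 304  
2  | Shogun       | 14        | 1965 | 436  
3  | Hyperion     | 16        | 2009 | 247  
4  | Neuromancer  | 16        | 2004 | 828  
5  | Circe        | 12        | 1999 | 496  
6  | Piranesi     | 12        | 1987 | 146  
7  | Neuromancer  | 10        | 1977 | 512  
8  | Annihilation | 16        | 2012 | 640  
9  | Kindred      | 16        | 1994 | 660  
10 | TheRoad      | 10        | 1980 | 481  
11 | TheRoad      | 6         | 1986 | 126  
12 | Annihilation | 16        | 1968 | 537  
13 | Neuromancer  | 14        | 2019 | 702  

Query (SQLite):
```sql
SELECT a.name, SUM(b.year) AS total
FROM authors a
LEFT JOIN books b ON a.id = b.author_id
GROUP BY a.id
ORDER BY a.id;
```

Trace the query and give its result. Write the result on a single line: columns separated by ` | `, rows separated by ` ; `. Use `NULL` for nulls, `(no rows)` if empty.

Hank | 4003 ; Noa | 3957 ; Tara | 3986 ; Sol | 3984 ; Nora | 9987

LEFT JOIN keeps every authors row; unmatched ones get NULL for books columns.
Group by authors.id and compute SUM(b.year). SUM over an all-NULL group is NULL.
  6: ids {1, 11} → SUM(b.year)=4003
  10: ids {7, 10} → SUM(b.year)=3957
  12: ids {5, 6} → SUM(b.year)=3986
  14: ids {2, 13} → SUM(b.year)=3984
  16: ids {3, 4, 8, 9, 12} → SUM(b.year)=9987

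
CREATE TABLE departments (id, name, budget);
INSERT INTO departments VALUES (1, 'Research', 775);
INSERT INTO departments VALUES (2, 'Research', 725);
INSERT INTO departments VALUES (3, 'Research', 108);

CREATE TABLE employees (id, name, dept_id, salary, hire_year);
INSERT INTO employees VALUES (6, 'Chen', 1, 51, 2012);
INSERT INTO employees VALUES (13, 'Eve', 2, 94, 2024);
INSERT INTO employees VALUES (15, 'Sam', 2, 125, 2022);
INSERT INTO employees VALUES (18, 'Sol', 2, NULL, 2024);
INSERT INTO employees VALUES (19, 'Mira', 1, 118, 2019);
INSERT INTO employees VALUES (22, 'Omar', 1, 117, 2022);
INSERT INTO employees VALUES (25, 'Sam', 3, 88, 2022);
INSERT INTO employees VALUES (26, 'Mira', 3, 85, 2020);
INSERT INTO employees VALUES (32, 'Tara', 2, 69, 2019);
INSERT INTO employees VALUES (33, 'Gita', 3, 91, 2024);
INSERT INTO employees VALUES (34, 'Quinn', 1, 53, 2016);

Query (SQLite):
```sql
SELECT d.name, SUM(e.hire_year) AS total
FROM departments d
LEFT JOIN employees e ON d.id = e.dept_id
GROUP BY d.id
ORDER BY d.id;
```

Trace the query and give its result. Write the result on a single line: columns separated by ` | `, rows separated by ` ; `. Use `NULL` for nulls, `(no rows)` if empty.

LEFT JOIN keeps every departments row; unmatched ones get NULL for employees columns.
Group by departments.id and compute SUM(e.hire_year). SUM over an all-NULL group is NULL.
  1: ids {6, 19, 22, 34} → SUM(e.hire_year)=8069
  2: ids {13, 15, 18, 32} → SUM(e.hire_year)=8089
  3: ids {25, 26, 33} → SUM(e.hire_year)=6066

Research | 8069 ; Research | 8089 ; Research | 6066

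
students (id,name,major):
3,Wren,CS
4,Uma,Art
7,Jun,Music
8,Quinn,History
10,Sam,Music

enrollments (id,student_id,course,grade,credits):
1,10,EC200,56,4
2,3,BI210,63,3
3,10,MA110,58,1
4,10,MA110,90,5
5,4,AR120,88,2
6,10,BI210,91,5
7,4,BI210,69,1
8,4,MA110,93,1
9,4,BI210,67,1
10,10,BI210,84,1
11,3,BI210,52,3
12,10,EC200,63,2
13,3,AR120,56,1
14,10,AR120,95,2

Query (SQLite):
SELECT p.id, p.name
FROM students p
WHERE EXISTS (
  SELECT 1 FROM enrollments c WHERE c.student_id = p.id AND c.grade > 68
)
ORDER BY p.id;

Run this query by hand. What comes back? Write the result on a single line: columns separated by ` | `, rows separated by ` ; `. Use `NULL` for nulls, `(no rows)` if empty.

4 | Uma ; 10 | Sam

For each students row, check whether any enrollments with matching student_id has grade > 68.
Keep rows where that is true.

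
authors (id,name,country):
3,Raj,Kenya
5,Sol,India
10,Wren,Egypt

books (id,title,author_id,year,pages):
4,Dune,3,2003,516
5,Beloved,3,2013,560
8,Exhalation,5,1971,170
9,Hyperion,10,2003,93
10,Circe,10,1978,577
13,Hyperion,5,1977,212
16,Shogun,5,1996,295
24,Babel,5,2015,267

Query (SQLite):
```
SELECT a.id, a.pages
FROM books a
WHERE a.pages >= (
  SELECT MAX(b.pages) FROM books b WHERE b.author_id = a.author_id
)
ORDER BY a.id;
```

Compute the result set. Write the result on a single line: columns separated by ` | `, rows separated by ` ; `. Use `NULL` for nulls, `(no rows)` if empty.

5 | 560 ; 10 | 577 ; 16 | 295

For each books row a, compute MAX(pages) over rows sharing a.author_id.
Keep row a if a.pages >= that per-group MAX.
  author_id=3: MAX(pages) = 560
  author_id=5: MAX(pages) = 295
  author_id=10: MAX(pages) = 577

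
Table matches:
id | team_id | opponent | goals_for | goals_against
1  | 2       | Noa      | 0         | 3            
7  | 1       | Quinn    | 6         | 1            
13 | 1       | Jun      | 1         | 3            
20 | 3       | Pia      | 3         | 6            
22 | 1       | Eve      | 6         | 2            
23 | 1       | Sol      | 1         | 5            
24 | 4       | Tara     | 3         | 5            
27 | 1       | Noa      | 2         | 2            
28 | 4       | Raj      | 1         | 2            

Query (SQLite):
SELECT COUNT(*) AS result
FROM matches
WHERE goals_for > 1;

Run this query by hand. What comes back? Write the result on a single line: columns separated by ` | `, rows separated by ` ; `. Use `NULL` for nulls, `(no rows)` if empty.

5

Rows where goals_for > 1 → goals_for values: [6, 3, 6, 3, 2].
COUNT(*) counts rows → 5.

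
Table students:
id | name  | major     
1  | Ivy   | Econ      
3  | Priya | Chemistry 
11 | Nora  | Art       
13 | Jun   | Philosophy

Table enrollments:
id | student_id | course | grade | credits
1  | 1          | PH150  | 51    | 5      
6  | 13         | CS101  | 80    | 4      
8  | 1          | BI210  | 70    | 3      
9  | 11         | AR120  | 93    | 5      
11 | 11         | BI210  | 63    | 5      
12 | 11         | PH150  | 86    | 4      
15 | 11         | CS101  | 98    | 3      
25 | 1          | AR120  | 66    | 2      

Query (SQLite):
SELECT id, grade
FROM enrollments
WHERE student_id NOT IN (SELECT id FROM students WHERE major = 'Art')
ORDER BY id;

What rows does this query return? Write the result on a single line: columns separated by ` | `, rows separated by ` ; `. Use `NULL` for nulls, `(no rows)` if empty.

Inner query: students.id where major = 'Art'.
Outer: keep enrollments rows whose student_id is not in that set.
Inner query → {11}

1 | 51 ; 6 | 80 ; 8 | 70 ; 25 | 66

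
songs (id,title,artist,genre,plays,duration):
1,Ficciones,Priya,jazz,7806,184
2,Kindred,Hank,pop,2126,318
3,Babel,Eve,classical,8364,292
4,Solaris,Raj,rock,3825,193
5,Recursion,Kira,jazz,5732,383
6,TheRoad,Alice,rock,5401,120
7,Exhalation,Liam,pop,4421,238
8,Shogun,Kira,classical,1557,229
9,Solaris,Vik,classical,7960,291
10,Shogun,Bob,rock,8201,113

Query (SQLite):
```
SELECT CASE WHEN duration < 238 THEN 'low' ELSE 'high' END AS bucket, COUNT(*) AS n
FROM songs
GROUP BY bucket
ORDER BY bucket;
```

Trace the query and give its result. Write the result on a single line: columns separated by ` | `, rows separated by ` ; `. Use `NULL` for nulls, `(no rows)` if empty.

Bucket rows by duration < 238 → 'low' else 'high'; count each bucket.

high | 5 ; low | 5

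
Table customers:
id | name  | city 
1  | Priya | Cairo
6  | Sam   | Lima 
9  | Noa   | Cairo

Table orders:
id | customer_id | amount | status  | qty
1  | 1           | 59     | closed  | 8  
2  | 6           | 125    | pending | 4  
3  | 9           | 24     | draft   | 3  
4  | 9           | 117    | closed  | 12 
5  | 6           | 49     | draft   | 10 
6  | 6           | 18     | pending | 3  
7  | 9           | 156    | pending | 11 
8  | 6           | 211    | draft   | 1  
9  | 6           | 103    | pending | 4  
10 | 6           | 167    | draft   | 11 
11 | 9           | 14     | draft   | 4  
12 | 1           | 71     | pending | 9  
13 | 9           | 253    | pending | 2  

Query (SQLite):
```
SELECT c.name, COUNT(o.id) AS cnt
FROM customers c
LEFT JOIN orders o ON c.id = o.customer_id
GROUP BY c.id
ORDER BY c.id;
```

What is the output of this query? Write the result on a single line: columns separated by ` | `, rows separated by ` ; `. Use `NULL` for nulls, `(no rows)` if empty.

LEFT JOIN keeps every customers row; unmatched ones get NULL for orders columns.
Group by customers.id and compute COUNT(o.id). COUNT(col) of an all-NULL group is 0.
  1: ids {1, 12} → COUNT(o.id)=2
  6: ids {2, 5, 6, 8, 9, 10} → COUNT(o.id)=6
  9: ids {3, 4, 7, 11, 13} → COUNT(o.id)=5

Priya | 2 ; Sam | 6 ; Noa | 5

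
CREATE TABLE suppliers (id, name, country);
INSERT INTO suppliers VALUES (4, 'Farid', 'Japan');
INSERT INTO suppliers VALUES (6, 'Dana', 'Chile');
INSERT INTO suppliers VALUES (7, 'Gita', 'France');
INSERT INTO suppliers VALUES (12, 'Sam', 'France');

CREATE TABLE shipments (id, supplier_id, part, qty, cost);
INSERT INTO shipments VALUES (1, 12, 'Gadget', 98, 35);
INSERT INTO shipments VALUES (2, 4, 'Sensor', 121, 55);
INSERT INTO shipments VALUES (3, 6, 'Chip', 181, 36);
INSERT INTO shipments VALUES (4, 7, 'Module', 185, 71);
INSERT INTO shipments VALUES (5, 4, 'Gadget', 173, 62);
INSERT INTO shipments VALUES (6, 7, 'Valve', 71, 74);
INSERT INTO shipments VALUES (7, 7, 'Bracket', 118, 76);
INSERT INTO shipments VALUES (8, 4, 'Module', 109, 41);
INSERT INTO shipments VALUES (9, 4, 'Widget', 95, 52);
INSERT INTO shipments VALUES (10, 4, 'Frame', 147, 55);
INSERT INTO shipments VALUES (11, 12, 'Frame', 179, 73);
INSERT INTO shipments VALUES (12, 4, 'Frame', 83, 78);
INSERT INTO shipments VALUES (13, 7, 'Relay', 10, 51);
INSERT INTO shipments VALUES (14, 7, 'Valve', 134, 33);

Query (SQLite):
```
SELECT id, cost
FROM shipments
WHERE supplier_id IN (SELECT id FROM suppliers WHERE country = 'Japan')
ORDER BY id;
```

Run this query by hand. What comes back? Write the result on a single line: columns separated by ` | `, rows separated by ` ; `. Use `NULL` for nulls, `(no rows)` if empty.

Inner query: suppliers.id where country = 'Japan'.
Outer: keep shipments rows whose supplier_id is in that set.
Inner query → {4}

2 | 55 ; 5 | 62 ; 8 | 41 ; 9 | 52 ; 10 | 55 ; 12 | 78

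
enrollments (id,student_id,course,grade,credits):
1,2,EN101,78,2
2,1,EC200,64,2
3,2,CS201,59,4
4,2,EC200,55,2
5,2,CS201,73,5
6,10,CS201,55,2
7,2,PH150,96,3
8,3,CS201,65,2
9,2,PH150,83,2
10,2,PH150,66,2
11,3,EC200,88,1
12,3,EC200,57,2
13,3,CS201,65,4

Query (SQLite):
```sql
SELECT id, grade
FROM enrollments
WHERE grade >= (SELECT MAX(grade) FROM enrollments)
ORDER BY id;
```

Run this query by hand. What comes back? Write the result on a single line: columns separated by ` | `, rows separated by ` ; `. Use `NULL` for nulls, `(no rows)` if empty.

Scalar subquery: MAX(grade) over all enrollments rows = 96.
Keep rows where grade >= that value.

7 | 96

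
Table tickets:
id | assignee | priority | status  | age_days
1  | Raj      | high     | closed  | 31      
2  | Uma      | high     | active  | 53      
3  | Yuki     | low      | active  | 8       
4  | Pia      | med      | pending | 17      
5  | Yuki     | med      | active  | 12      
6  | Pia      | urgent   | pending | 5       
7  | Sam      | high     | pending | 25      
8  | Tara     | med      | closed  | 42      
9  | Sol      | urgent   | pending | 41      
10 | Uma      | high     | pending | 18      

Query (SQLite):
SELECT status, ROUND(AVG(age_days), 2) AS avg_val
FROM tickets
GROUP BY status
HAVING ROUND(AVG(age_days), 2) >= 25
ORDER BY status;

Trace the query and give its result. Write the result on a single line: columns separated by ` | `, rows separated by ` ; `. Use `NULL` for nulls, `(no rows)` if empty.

Partition tickets by status; compute ROUND(AVG(age_days), 2) within each group.
HAVING: keep groups where ROUND(AVG(age_days), 2) >= 25.
  active: ids {2, 3, 5} → ROUND(AVG(age_days), 2)=24.33
  closed: ids {1, 8} → ROUND(AVG(age_days), 2)=36.5
  pending: ids {4, 6, 7, 9, 10} → ROUND(AVG(age_days), 2)=21.2

closed | 36.5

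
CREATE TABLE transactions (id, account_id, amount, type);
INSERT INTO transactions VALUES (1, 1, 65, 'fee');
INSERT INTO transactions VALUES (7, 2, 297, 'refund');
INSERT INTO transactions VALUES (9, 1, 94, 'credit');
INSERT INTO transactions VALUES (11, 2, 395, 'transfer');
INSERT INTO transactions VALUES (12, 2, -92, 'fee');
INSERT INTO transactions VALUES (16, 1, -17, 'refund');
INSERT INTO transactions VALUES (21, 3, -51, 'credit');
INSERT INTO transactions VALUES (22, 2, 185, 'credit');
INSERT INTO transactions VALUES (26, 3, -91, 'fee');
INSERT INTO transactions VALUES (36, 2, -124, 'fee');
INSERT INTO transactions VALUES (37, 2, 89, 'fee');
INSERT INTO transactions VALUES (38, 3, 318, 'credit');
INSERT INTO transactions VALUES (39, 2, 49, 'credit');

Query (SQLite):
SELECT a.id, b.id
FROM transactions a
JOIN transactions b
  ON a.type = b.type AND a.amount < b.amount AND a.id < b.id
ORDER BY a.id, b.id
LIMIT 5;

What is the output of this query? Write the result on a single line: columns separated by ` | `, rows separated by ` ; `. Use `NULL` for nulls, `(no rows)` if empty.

Pairs (a,b) with same type, a.amount < b.amount, a.id < b.id.
type groups: credit:{9,21,22,38,39} fee:{1,12,26,36,37} refund:{7,16} transfer:{11}
Ordered by (a.id, b.id); first 5.

1 | 37 ; 9 | 22 ; 9 | 38 ; 12 | 26 ; 12 | 37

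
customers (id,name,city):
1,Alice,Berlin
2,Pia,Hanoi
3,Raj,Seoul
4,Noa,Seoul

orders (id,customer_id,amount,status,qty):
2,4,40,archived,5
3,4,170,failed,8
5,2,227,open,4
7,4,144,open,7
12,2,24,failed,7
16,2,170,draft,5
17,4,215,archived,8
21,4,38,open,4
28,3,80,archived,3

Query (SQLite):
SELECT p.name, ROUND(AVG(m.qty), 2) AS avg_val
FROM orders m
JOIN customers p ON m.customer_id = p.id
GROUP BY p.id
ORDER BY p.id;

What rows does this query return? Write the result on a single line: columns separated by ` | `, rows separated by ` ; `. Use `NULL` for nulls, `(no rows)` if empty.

Pia | 5.33 ; Raj | 3 ; Noa | 6.4

Join each orders row to its customers via customer_id.
Group joined rows by customers.id; compute ROUND(AVG(m.qty), 2) per group.
  2: ids {5, 12, 16} → ROUND(AVG(m.qty), 2)=5.33
  3: ids {28} → ROUND(AVG(m.qty), 2)=3
  4: ids {2, 3, 7, 17, 21} → ROUND(AVG(m.qty), 2)=6.4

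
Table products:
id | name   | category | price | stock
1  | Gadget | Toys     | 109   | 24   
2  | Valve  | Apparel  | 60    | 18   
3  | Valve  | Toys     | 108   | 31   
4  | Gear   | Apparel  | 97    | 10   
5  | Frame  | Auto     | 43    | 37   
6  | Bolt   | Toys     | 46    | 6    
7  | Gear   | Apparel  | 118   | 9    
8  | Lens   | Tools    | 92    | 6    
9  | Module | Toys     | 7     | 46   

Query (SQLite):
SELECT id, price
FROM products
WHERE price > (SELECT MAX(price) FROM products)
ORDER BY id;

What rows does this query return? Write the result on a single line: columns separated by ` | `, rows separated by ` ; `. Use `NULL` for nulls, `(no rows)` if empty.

Scalar subquery: MAX(price) over all products rows = 118.
Keep rows where price > that value.

(no rows)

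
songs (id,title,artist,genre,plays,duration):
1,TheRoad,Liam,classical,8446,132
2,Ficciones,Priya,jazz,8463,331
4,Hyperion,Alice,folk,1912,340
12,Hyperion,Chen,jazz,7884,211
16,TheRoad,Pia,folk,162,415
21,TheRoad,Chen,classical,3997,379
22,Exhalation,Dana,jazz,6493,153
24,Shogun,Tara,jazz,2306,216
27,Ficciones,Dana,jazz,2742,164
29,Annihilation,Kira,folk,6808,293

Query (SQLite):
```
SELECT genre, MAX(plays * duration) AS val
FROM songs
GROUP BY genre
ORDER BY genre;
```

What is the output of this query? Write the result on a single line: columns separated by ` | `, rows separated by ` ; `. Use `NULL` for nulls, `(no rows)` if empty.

For each row compute plays * duration.
Group by genre; take MAX of the expression per group.
  classical: ids {1, 21} → MAX(plays * duration)=1514863
  folk: ids {4, 16, 29} → MAX(plays * duration)=1994744
  jazz: ids {2, 12, 22, 24, 27} → MAX(plays * duration)=2801253

classical | 1514863 ; folk | 1994744 ; jazz | 2801253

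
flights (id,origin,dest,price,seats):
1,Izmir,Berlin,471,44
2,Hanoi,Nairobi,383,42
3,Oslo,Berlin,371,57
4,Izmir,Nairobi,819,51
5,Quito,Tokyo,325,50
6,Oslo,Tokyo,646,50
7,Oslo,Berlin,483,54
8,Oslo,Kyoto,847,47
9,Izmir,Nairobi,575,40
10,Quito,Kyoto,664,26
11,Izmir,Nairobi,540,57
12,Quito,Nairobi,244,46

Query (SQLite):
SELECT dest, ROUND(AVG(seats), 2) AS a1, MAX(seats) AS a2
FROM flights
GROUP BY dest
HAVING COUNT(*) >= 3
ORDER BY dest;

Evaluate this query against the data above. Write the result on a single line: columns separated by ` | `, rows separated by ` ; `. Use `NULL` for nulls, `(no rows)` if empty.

Group flights by dest.
Per group compute: ROUND(AVG(seats), 2), MAX(seats).
HAVING: drop groups with fewer than 3 rows.
  Berlin: ids {1, 3, 7} → ROUND(AVG(seats), 2)=51.67, MAX(seats)=57
  Kyoto: ids {8, 10} → ROUND(AVG(seats), 2)=36.5, MAX(seats)=47
  Nairobi: ids {2, 4, 9, 11, 12} → ROUND(AVG(seats), 2)=47.2, MAX(seats)=57
  Tokyo: ids {5, 6} → ROUND(AVG(seats), 2)=50, MAX(seats)=50

Berlin | 51.67 | 57 ; Nairobi | 47.2 | 57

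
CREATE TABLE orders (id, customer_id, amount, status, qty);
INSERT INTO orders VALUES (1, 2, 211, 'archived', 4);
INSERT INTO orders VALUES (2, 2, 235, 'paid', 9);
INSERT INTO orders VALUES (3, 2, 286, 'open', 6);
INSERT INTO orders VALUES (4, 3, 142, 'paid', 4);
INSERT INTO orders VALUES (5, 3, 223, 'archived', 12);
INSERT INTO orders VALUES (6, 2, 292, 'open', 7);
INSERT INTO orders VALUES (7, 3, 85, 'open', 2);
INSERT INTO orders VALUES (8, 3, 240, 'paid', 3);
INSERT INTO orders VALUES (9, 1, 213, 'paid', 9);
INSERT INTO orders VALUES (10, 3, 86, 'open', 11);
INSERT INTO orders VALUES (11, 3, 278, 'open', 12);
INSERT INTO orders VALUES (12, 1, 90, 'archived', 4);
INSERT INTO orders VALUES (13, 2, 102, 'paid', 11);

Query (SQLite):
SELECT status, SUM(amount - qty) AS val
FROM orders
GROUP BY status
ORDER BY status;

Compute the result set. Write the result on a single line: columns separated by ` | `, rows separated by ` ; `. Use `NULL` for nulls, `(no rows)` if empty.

archived | 504 ; open | 989 ; paid | 896

For each row compute amount - qty.
Group by status; take SUM of the expression per group.
  archived: ids {1, 5, 12} → SUM(amount - qty)=504
  open: ids {3, 6, 7, 10, 11} → SUM(amount - qty)=989
  paid: ids {2, 4, 8, 9, 13} → SUM(amount - qty)=896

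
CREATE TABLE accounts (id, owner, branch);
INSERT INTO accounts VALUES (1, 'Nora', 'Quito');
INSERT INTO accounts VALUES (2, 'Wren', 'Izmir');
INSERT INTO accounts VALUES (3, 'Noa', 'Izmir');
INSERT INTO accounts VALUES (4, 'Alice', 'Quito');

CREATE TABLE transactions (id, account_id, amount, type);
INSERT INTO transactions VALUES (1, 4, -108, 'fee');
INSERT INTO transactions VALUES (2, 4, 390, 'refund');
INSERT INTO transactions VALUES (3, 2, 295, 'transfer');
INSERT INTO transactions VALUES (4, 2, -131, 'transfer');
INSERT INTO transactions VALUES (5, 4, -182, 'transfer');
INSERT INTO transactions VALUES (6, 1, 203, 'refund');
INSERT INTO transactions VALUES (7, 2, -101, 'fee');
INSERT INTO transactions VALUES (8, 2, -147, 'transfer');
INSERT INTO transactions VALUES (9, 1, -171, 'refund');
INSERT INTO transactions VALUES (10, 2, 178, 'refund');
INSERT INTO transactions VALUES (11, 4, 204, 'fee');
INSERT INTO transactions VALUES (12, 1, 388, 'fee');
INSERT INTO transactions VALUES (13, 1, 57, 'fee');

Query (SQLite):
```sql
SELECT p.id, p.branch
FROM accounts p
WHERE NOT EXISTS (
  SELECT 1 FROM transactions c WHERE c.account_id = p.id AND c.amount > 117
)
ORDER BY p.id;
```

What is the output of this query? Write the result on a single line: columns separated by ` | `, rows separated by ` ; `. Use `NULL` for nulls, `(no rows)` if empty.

3 | Izmir

For each accounts row, check whether any transactions with matching account_id has amount > 117.
Keep rows where that is false.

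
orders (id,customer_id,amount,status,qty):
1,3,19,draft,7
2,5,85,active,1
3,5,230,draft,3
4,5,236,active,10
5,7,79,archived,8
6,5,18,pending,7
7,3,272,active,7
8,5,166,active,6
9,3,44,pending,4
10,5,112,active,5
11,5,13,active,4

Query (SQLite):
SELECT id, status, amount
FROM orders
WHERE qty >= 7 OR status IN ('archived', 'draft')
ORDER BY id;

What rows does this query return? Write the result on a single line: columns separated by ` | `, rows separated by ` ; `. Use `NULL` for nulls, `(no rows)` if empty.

1 | draft | 19 ; 3 | draft | 230 ; 4 | active | 236 ; 5 | archived | 79 ; 6 | pending | 18 ; 7 | active | 272

qty >= 7: ids {1, 4, 5, 6, 7}
status IN ('archived', 'draft'): ids {1, 3, 5}
Combine with OR.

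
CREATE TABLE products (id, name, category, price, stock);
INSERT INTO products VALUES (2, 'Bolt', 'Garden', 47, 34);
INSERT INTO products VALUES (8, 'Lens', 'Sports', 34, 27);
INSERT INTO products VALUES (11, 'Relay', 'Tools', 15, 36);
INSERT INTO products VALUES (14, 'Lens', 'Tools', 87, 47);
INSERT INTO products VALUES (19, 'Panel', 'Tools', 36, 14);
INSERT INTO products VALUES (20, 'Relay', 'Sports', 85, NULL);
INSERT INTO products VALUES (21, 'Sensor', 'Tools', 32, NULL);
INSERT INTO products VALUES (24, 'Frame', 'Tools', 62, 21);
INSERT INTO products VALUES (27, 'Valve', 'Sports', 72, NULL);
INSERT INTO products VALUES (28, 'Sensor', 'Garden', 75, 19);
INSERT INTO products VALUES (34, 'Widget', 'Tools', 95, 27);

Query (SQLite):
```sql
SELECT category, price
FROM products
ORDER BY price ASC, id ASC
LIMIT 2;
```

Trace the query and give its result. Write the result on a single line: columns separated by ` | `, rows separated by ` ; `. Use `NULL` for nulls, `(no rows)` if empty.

Sort by price asc, tiebreak id asc: (15, id=11), (32, id=21), (34, id=8), (36, id=19), (47, id=2) …. Take first 2.

Tools | 15 ; Tools | 32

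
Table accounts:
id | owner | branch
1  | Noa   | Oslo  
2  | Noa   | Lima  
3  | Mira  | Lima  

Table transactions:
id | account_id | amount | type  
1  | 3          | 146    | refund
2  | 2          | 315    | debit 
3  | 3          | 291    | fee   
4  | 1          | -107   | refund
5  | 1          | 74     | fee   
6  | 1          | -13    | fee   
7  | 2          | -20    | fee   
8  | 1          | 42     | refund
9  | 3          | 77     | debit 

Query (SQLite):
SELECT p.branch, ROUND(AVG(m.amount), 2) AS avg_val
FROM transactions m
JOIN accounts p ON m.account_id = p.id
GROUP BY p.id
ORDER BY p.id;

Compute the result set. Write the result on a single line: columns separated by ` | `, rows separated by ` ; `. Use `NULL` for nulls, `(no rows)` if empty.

Oslo | -1 ; Lima | 147.5 ; Lima | 171.33

Join each transactions row to its accounts via account_id.
Group joined rows by accounts.id; compute ROUND(AVG(m.amount), 2) per group.
  1: ids {4, 5, 6, 8} → ROUND(AVG(m.amount), 2)=-1
  2: ids {2, 7} → ROUND(AVG(m.amount), 2)=147.5
  3: ids {1, 3, 9} → ROUND(AVG(m.amount), 2)=171.33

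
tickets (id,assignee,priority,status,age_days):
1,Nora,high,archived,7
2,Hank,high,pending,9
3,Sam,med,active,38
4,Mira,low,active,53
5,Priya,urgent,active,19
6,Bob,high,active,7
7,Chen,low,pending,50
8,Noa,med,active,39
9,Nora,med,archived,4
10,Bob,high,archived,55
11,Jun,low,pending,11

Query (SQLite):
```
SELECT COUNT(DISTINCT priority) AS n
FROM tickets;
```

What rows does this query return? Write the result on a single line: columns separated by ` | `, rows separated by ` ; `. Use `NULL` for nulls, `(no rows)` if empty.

Count distinct non-NULL priority values.

4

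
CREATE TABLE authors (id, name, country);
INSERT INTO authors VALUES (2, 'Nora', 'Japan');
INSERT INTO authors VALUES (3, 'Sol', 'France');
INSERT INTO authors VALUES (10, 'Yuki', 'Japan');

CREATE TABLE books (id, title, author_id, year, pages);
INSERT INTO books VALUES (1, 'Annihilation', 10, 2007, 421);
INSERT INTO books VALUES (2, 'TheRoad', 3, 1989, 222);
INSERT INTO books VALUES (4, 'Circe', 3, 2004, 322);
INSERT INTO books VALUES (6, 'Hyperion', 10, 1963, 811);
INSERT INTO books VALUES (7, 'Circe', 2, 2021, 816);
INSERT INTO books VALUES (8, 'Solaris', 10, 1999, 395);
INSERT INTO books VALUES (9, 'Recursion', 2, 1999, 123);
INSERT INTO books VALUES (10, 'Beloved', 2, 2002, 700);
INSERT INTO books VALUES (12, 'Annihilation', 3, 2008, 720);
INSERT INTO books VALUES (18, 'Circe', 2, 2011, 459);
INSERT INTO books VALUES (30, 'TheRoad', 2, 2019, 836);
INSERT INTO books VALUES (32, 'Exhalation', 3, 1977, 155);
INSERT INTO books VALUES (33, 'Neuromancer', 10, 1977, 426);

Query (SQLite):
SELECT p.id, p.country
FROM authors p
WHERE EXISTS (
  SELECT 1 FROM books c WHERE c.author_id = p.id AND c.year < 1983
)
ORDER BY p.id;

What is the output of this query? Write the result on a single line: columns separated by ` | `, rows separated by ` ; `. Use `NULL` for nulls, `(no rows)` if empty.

For each authors row, check whether any books with matching author_id has year < 1983.
Keep rows where that is true.

3 | France ; 10 | Japan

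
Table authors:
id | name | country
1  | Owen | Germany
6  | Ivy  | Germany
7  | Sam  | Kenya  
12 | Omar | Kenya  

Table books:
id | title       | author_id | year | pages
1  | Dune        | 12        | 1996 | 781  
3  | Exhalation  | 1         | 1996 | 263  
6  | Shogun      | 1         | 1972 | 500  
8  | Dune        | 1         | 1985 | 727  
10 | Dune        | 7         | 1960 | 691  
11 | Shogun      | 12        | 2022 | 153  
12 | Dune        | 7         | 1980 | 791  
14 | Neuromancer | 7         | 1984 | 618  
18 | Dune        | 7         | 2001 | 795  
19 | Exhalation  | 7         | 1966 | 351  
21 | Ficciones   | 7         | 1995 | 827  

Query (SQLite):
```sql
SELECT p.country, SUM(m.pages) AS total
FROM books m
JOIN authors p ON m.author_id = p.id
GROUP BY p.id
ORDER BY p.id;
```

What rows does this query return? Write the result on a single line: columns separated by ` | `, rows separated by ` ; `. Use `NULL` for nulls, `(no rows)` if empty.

Join each books row to its authors via author_id.
Group joined rows by authors.id; compute SUM(m.pages) per group.
  1: ids {3, 6, 8} → SUM(m.pages)=1490
  7: ids {10, 12, 14, 18, 19, 21} → SUM(m.pages)=4073
  12: ids {1, 11} → SUM(m.pages)=934

Germany | 1490 ; Kenya | 4073 ; Kenya | 934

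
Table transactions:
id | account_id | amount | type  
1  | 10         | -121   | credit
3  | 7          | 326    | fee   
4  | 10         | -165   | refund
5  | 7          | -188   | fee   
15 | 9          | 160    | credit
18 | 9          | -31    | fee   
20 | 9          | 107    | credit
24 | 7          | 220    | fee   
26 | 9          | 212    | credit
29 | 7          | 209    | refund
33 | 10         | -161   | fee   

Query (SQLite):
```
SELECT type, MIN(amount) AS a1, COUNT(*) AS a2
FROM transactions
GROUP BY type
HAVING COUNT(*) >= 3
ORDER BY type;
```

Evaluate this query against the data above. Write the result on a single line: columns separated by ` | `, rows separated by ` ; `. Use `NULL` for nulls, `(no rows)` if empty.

Group transactions by type.
Per group compute: MIN(amount), COUNT(*).
HAVING: drop groups with fewer than 3 rows.
  credit: ids {1, 15, 20, 26} → MIN(amount)=-121, COUNT(*)=4
  fee: ids {3, 5, 18, 24, 33} → MIN(amount)=-188, COUNT(*)=5
  refund: ids {4, 29} → MIN(amount)=-165, COUNT(*)=2

credit | -121 | 4 ; fee | -188 | 5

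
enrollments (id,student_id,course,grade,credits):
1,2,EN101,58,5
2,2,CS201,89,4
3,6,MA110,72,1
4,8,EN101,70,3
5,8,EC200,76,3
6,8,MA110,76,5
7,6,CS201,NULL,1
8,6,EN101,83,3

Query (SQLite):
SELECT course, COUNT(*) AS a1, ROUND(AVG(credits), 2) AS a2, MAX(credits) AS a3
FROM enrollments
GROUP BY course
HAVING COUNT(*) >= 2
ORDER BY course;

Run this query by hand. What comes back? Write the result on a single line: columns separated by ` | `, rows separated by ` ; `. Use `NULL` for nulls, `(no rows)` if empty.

CS201 | 2 | 2.5 | 4 ; EN101 | 3 | 3.67 | 5 ; MA110 | 2 | 3 | 5

Group enrollments by course.
Per group compute: COUNT(*), ROUND(AVG(credits), 2), MAX(credits).
HAVING: drop groups with fewer than 2 rows.
  CS201: ids {2, 7} → COUNT(*)=2, ROUND(AVG(credits), 2)=2.5, MAX(credits)=4
  EC200: ids {5} → COUNT(*)=1, ROUND(AVG(credits), 2)=3, MAX(credits)=3
  EN101: ids {1, 4, 8} → COUNT(*)=3, ROUND(AVG(credits), 2)=3.67, MAX(credits)=5
  MA110: ids {3, 6} → COUNT(*)=2, ROUND(AVG(credits), 2)=3, MAX(credits)=5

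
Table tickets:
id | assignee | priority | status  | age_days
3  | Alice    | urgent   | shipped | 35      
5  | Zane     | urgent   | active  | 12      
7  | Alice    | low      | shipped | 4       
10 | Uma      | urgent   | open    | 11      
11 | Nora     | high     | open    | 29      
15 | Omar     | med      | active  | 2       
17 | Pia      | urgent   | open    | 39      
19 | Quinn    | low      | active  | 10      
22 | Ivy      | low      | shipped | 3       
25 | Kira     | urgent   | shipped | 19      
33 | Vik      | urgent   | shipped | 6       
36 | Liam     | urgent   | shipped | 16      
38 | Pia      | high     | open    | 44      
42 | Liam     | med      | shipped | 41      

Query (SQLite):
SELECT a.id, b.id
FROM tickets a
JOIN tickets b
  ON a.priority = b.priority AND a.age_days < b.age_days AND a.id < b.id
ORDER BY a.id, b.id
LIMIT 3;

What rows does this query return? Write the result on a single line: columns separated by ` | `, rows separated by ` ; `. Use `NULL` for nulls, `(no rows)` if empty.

3 | 17 ; 5 | 17 ; 5 | 25

Pairs (a,b) with same priority, a.age_days < b.age_days, a.id < b.id.
priority groups: high:{11,38} low:{7,19,22} med:{15,42} urgent:{3,5,10,17,25,33,36}
Ordered by (a.id, b.id); first 3.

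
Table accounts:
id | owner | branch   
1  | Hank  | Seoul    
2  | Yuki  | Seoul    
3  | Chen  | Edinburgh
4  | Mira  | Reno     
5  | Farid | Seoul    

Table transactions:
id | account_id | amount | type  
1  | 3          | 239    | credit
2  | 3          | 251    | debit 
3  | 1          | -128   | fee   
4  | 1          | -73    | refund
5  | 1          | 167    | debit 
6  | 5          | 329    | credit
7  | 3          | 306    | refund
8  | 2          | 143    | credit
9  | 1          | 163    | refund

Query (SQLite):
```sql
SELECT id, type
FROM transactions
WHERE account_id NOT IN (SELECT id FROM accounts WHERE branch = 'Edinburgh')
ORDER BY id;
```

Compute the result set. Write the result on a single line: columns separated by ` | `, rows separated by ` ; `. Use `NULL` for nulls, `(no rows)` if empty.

Inner query: accounts.id where branch = 'Edinburgh'.
Outer: keep transactions rows whose account_id is not in that set.
Inner query → {3}

3 | fee ; 4 | refund ; 5 | debit ; 6 | credit ; 8 | credit ; 9 | refund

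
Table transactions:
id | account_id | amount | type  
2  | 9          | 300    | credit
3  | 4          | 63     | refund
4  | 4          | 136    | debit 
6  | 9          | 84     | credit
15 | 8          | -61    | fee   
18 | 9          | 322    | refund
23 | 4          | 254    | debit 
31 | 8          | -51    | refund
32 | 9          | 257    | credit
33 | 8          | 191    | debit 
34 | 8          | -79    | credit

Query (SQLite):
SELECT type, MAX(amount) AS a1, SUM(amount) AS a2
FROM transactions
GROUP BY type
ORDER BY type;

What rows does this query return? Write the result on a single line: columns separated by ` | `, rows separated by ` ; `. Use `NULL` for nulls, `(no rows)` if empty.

credit | 300 | 562 ; debit | 254 | 581 ; fee | -61 | -61 ; refund | 322 | 334

Group transactions by type.
Per group compute: MAX(amount), SUM(amount).
  credit: ids {2, 6, 32, 34} → MAX(amount)=300, SUM(amount)=562
  debit: ids {4, 23, 33} → MAX(amount)=254, SUM(amount)=581
  fee: ids {15} → MAX(amount)=-61, SUM(amount)=-61
  refund: ids {3, 18, 31} → MAX(amount)=322, SUM(amount)=334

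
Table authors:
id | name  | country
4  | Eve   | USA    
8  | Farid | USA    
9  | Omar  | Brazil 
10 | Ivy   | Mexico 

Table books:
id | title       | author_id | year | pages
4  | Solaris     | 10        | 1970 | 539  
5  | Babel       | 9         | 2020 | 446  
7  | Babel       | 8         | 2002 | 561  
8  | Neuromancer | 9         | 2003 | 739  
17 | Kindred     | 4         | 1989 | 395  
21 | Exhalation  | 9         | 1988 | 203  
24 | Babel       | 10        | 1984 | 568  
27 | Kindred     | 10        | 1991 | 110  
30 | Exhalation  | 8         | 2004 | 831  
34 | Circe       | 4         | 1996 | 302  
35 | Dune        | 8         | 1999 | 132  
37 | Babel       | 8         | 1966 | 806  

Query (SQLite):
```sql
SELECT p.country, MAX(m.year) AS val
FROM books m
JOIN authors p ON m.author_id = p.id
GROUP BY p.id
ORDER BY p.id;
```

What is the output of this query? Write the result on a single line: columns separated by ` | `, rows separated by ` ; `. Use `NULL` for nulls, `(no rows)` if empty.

Join each books row to its authors via author_id.
Group joined rows by authors.id; compute MAX(m.year) per group.
  4: ids {17, 34} → MAX(m.year)=1996
  8: ids {7, 30, 35, 37} → MAX(m.year)=2004
  9: ids {5, 8, 21} → MAX(m.year)=2020
  10: ids {4, 24, 27} → MAX(m.year)=1991

USA | 1996 ; USA | 2004 ; Brazil | 2020 ; Mexico | 1991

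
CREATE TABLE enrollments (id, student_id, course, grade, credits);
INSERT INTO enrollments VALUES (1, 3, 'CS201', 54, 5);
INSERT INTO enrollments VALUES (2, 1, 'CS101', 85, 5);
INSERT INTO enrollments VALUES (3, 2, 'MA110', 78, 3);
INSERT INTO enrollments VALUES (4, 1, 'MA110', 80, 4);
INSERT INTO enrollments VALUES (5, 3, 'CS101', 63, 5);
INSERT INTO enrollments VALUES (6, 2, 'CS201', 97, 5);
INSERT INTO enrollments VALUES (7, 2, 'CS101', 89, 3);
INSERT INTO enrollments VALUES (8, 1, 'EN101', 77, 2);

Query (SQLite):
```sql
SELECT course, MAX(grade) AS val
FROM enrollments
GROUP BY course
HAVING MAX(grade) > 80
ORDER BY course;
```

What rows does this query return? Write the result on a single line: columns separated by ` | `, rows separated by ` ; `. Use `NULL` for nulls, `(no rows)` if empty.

CS101 | 89 ; CS201 | 97

Partition enrollments by course; compute MAX(grade) within each group.
HAVING: keep groups where MAX(grade) > 80.
  CS101: ids {2, 5, 7} → MAX(grade)=89
  CS201: ids {1, 6} → MAX(grade)=97
  EN101: ids {8} → MAX(grade)=77
  MA110: ids {3, 4} → MAX(grade)=80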